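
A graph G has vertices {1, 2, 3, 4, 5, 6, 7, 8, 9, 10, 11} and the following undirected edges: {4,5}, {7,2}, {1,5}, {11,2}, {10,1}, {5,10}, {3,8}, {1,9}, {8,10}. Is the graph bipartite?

The cycle 5-1-10-5 has length 3, which is odd, so the graph is not bipartite.

No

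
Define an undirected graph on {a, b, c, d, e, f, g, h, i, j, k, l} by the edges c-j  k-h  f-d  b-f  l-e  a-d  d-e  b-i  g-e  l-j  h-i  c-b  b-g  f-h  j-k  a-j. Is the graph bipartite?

The cycle e-d-f-b-c-j-l-e has length 7, which is odd, so the graph is not bipartite.

No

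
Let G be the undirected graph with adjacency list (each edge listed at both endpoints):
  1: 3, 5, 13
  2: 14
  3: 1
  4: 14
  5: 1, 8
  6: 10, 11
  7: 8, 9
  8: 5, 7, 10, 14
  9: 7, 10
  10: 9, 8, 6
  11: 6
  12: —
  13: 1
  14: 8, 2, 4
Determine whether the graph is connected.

No

Component: {12}
Component: {1, 2, 3, 4, 5, 6, 7, 8, 9, 10, 11, 13, 14}
There are 2 separate components, so the graph is not connected.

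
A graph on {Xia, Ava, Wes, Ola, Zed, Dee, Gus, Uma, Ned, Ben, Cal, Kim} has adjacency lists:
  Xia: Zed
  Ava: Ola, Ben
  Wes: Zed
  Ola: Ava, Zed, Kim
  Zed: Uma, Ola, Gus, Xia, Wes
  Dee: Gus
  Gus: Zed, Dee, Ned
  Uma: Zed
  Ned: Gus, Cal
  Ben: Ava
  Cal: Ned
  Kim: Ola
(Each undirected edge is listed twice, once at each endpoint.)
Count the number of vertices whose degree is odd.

10

Degrees: Xia:1, Ava:2, Wes:1, Ola:3, Zed:5, Dee:1, Gus:3, Uma:1, Ned:2, Ben:1, Cal:1, Kim:1
Odd-degree vertices: Xia, Wes, Ola, Zed, Dee, Gus, Uma, Ben, Cal, Kim.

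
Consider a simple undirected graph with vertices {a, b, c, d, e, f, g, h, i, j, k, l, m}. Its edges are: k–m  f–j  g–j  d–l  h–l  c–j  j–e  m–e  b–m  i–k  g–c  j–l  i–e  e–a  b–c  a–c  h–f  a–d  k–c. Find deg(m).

3

Neighbors of m: b, e, k.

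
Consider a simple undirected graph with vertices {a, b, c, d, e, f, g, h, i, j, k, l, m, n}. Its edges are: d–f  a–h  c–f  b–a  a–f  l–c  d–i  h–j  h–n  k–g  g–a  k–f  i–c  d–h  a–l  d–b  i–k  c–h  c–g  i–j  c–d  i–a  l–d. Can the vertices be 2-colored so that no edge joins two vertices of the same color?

d-c-h-d is an odd cycle (length 3), and a bipartite graph can contain only even cycles.

No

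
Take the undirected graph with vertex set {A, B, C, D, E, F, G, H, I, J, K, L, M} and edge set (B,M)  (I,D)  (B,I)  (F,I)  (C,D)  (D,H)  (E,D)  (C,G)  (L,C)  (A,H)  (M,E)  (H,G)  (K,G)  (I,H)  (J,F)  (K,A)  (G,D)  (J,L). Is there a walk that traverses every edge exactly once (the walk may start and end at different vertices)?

Degrees: A:2, B:2, C:3, D:5, E:2, F:2, G:4, H:4, I:4, J:2, K:2, L:2, M:2
Odd-degree vertices: C, D (2 total).
With 2 odd-degree vertices and all edges in one connected piece, an Eulerian trail exists (from C to D).

Yes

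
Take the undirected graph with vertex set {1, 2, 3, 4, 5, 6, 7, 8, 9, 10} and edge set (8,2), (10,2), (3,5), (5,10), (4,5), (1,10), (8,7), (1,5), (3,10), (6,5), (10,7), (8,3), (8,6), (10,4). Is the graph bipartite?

The cycle 4-5-10-4 has length 3, which is odd, so the graph is not bipartite.

No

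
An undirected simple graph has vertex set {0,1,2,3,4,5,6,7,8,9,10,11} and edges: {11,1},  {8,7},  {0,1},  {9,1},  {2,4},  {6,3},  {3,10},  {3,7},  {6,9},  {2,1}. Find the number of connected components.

Component: {5}
Component: {0, 1, 2, 3, 4, 6, 7, 8, 9, 10, 11}

2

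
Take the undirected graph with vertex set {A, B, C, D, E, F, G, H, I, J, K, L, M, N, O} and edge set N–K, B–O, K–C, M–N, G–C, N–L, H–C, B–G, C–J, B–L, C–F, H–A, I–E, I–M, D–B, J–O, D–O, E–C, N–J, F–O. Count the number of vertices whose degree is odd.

2

Degrees: A:1, B:4, C:6, D:2, E:2, F:2, G:2, H:2, I:2, J:3, K:2, L:2, M:2, N:4, O:4
Odd-degree vertices: A, J.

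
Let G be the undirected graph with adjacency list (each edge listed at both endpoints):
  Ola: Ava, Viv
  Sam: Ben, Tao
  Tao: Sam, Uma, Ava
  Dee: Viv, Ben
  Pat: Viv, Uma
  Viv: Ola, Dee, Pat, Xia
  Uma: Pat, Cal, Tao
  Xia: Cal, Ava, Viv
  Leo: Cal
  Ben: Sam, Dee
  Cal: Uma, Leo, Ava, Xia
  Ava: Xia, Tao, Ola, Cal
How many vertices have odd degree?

4

Degrees: Ola:2, Sam:2, Tao:3, Dee:2, Pat:2, Viv:4, Uma:3, Xia:3, Leo:1, Ben:2, Cal:4, Ava:4
Odd-degree vertices: Tao, Uma, Xia, Leo.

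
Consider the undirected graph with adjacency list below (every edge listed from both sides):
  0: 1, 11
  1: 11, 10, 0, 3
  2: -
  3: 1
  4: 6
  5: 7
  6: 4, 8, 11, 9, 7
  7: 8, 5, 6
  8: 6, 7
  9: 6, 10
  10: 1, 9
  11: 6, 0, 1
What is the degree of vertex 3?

1

Neighbors of 3: 1.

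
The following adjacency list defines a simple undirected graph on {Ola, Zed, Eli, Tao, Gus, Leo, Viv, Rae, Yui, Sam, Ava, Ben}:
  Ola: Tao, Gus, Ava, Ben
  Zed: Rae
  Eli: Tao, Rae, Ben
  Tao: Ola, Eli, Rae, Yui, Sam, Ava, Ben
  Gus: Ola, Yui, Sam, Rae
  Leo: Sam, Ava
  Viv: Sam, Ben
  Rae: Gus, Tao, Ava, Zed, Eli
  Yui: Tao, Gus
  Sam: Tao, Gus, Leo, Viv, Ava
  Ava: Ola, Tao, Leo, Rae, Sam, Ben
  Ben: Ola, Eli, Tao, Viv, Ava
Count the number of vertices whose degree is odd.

6

Degrees: Ola:4, Zed:1, Eli:3, Tao:7, Gus:4, Leo:2, Viv:2, Rae:5, Yui:2, Sam:5, Ava:6, Ben:5
Odd-degree vertices: Zed, Eli, Tao, Rae, Sam, Ben.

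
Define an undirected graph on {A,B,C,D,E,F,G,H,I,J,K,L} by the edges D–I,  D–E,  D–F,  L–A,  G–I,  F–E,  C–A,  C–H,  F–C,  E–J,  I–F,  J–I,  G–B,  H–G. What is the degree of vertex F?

Neighbors of F: C, D, E, I.

4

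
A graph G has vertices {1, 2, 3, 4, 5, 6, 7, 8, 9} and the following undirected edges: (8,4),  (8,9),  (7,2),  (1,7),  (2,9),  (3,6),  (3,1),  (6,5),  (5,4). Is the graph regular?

Yes

Degrees: 1:2, 2:2, 3:2, 4:2, 5:2, 6:2, 7:2, 8:2, 9:2
Every vertex has degree 2, so the graph is 2-regular.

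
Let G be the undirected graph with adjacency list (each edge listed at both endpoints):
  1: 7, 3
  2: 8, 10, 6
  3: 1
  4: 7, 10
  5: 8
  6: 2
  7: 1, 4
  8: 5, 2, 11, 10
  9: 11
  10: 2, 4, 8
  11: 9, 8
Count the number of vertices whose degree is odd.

6

Degrees: 1:2, 2:3, 3:1, 4:2, 5:1, 6:1, 7:2, 8:4, 9:1, 10:3, 11:2
Odd-degree vertices: 2, 3, 5, 6, 9, 10.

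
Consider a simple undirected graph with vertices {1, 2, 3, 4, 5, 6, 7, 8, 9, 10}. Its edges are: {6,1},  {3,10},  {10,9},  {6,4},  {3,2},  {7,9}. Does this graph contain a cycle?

The graph has 10 vertices, 6 edges, and 4 connected components.
Since 6 = 10 - 4, the graph is a forest and contains no cycle.

No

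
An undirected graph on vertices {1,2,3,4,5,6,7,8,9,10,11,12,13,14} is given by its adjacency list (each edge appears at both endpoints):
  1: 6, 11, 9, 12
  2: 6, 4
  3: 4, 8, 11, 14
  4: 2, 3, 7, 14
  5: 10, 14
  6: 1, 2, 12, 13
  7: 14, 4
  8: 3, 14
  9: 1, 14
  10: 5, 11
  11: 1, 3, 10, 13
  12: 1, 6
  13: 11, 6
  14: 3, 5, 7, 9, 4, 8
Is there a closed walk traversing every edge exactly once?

Yes

Degrees: 1:4, 2:2, 3:4, 4:4, 5:2, 6:4, 7:2, 8:2, 9:2, 10:2, 11:4, 12:2, 13:2, 14:6
All degrees are even and the non-isolated vertices are connected — an Eulerian circuit exists.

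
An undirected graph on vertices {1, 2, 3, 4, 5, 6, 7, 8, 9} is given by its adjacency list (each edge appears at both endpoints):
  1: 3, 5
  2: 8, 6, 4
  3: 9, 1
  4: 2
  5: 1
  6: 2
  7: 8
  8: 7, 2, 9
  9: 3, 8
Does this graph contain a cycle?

No

|V| = 9, |E| = 8, number of components = 1.
Since 8 = 9 - 1, the graph is a forest and contains no cycle.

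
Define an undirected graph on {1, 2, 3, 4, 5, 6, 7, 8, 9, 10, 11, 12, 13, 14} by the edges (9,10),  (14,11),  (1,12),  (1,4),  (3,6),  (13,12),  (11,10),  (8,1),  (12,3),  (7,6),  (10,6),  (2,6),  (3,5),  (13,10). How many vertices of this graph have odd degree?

Degrees: 1:3, 2:1, 3:3, 4:1, 5:1, 6:4, 7:1, 8:1, 9:1, 10:4, 11:2, 12:3, 13:2, 14:1
Odd-degree vertices: 1, 2, 3, 4, 5, 7, 8, 9, 12, 14.

10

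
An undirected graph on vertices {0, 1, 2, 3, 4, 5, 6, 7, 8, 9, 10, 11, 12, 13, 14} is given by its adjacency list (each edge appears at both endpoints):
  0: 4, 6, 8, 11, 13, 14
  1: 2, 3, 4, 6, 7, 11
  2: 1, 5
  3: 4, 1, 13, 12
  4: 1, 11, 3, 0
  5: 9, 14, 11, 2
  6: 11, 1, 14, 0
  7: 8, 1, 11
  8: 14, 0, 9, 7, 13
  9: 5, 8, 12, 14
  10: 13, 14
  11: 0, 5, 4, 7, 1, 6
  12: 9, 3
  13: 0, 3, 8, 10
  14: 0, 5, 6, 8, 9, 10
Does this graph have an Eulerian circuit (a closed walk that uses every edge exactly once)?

No

Degrees: 0:6, 1:6, 2:2, 3:4, 4:4, 5:4, 6:4, 7:3, 8:5, 9:4, 10:2, 11:6, 12:2, 13:4, 14:6
7, 8 have odd degree; an Eulerian circuit needs every degree to be even, so none exists.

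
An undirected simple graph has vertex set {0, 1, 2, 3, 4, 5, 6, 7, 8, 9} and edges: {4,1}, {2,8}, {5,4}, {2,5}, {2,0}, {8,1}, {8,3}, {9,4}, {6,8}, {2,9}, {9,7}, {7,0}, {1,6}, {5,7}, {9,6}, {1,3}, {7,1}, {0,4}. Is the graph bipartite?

The cycle 6-8-1-6 has length 3, which is odd, so the graph is not bipartite.

No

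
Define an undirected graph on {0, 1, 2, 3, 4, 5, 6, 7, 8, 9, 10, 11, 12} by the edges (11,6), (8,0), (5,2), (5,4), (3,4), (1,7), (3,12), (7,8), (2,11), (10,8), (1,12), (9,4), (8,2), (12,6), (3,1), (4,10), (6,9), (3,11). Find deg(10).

Neighbors of 10: 4, 8.

2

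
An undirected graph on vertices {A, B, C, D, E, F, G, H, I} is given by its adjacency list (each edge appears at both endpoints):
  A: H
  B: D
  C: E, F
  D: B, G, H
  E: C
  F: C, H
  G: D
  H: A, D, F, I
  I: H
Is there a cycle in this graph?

|V| = 9, |E| = 8, number of components = 1.
Since 8 = 9 - 1, the graph is a forest and contains no cycle.

No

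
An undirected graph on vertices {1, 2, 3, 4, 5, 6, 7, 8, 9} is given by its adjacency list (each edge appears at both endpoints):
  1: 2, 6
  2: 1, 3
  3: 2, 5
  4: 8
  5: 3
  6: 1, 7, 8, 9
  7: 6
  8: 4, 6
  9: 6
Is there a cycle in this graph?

|V| = 9, |E| = 8, number of components = 1.
Since 8 = 9 - 1, the graph is a forest and contains no cycle.

No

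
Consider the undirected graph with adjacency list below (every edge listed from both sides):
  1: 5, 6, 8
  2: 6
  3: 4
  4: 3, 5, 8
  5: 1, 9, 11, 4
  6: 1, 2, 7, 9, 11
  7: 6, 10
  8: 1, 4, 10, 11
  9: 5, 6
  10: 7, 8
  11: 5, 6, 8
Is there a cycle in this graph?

Yes

|V| = 11, |E| = 15, number of components = 1.
Since 15 > 11 - 1, a cycle must exist; for instance 1-6-7-10-8-1.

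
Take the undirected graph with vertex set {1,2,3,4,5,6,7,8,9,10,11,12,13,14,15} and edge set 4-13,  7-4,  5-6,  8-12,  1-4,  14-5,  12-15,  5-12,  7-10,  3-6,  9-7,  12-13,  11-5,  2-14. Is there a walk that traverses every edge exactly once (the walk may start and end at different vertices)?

No

Degrees: 1:1, 2:1, 3:1, 4:3, 5:4, 6:2, 7:3, 8:1, 9:1, 10:1, 11:1, 12:4, 13:2, 14:2, 15:1
Odd-degree vertices: 1, 2, 3, 4, 7, 8, 9, 10, 11, 15 (10 total).
With 10 odd-degree vertices (more than two), no single trail can use every edge.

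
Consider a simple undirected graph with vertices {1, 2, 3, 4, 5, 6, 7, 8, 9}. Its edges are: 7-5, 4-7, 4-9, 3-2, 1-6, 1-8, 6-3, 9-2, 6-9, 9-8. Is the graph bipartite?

Yes

Color {2, 4, 5, 6, 8} black and {1, 3, 7, 9} white. No edge joins two same-colored vertices, so the graph is bipartite.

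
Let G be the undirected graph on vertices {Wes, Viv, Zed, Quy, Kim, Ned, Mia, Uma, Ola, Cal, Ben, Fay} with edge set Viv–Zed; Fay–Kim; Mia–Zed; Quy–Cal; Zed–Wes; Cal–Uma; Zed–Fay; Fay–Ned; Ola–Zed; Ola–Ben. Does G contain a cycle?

No

|V| = 12, |E| = 10, number of components = 2.
A forest on 12 vertices with 2 components has exactly 10 edges, which matches — so no cycle.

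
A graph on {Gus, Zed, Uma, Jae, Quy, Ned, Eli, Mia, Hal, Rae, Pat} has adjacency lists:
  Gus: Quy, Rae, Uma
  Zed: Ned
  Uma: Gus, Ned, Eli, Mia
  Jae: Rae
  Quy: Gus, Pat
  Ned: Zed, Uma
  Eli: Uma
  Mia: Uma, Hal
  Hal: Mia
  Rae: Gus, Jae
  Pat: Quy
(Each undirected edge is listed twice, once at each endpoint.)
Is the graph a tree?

Yes

|V| = 11, |E| = 10.
It is connected with exactly 10 edges, hence acyclic — it is a tree.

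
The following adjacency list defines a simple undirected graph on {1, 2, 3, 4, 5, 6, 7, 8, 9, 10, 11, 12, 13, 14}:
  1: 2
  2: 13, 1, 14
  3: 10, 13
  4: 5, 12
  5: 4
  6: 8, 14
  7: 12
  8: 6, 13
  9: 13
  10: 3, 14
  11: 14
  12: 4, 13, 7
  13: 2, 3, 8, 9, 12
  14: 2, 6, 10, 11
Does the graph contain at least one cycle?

|V| = 14, |E| = 15, number of components = 1.
Since 15 > 14 - 1, a cycle must exist; for instance 2-13-3-10-14-2.

Yes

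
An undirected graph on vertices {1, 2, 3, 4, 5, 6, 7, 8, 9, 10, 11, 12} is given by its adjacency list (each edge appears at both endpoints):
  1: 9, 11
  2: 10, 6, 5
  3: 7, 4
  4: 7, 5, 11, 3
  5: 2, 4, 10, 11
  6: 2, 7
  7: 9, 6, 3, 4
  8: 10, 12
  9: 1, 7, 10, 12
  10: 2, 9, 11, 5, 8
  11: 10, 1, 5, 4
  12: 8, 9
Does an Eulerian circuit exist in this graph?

Degrees: 1:2, 2:3, 3:2, 4:4, 5:4, 6:2, 7:4, 8:2, 9:4, 10:5, 11:4, 12:2
2, 10 have odd degree; an Eulerian circuit needs every degree to be even, so none exists.

No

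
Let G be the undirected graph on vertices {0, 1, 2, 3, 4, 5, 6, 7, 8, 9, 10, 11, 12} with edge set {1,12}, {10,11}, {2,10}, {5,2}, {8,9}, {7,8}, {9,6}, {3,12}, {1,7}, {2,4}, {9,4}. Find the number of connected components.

Component: {0}
Component: {1, 2, 3, 4, 5, 6, 7, 8, 9, 10, 11, 12}

2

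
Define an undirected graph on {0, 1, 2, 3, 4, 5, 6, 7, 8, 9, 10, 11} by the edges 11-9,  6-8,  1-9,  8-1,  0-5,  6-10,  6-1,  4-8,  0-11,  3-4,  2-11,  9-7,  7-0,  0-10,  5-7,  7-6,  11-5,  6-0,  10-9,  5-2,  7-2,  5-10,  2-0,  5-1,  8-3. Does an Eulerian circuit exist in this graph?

Degrees: 0:6, 1:4, 2:4, 3:2, 4:2, 5:6, 6:5, 7:5, 8:4, 9:4, 10:4, 11:4
Vertices with odd degree: 6, 7. An Eulerian circuit requires all degrees even.

No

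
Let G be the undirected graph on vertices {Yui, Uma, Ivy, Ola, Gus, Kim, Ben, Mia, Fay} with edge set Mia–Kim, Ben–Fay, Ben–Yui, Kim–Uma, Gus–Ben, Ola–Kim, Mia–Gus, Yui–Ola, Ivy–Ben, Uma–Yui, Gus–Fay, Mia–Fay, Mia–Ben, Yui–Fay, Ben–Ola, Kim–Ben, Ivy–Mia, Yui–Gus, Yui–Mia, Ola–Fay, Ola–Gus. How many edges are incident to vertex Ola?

5

Neighbors of Ola: Yui, Gus, Kim, Ben, Fay.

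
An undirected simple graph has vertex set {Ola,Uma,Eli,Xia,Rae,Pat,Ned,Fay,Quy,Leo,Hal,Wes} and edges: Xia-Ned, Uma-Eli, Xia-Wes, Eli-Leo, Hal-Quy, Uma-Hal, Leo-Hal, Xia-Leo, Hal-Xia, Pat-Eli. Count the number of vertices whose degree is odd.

6

Degrees: Ola:0, Uma:2, Eli:3, Xia:4, Rae:0, Pat:1, Ned:1, Fay:0, Quy:1, Leo:3, Hal:4, Wes:1
Odd-degree vertices: Eli, Pat, Ned, Quy, Leo, Wes.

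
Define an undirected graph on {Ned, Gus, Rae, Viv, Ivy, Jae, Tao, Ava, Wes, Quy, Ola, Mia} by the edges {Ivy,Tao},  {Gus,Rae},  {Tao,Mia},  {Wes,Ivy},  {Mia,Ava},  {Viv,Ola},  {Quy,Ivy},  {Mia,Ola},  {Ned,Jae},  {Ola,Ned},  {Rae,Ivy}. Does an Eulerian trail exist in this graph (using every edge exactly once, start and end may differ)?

Degrees: Ned:2, Gus:1, Rae:2, Viv:1, Ivy:4, Jae:1, Tao:2, Ava:1, Wes:1, Quy:1, Ola:3, Mia:3
Odd-degree vertices: Gus, Viv, Jae, Ava, Wes, Quy, Ola, Mia (8 total).
An Eulerian trail requires 0 or 2 odd-degree vertices; here there are 8.

No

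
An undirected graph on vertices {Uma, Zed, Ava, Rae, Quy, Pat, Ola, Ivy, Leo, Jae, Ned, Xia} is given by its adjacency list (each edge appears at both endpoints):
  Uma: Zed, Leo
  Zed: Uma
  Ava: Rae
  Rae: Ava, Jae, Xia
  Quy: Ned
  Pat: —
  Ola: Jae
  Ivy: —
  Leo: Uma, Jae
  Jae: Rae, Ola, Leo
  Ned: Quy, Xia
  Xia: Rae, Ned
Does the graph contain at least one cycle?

No

The graph has 12 vertices, 9 edges, and 3 connected components.
Since 9 = 12 - 3, the graph is a forest and contains no cycle.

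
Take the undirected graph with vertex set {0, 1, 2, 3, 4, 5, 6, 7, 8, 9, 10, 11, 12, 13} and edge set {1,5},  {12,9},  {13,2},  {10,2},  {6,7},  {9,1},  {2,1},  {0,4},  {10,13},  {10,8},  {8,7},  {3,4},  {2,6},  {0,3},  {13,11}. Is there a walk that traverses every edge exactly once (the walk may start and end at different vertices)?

Degrees: 0:2, 1:3, 2:4, 3:2, 4:2, 5:1, 6:2, 7:2, 8:2, 9:2, 10:3, 11:1, 12:1, 13:3
Odd-degree vertices: 1, 5, 10, 11, 12, 13 (6 total).
With 6 odd-degree vertices (more than two), no single trail can use every edge.

No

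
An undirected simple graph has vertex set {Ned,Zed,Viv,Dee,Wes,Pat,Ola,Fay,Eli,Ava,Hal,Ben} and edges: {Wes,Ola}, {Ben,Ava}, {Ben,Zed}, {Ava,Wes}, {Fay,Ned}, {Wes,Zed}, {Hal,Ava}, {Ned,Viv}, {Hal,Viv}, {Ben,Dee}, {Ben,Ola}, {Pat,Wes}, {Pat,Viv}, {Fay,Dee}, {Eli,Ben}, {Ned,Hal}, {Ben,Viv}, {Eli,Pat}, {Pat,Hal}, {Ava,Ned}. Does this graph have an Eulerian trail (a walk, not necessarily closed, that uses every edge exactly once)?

Degrees: Ned:4, Zed:2, Viv:4, Dee:2, Wes:4, Pat:4, Ola:2, Fay:2, Eli:2, Ava:4, Hal:4, Ben:6
Odd-degree vertices: none (0 total).
With 0 odd-degree vertices and all edges in one connected piece, an Eulerian trail exists.

Yes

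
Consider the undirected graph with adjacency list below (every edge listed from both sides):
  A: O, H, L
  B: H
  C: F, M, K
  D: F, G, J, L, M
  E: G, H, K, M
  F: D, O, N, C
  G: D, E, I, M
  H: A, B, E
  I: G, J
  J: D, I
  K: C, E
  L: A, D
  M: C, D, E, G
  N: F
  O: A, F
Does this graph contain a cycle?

The graph has 15 vertices, 21 edges, and 1 connected component.
One cycle is E-G-D-F-C-K-E.

Yes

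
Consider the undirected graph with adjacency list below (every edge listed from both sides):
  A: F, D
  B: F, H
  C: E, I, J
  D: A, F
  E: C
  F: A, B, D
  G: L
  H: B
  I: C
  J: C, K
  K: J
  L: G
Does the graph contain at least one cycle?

Yes

|V| = 12, |E| = 10, number of components = 3.
Since 10 > 12 - 3, a cycle must exist; for instance A-F-D-A.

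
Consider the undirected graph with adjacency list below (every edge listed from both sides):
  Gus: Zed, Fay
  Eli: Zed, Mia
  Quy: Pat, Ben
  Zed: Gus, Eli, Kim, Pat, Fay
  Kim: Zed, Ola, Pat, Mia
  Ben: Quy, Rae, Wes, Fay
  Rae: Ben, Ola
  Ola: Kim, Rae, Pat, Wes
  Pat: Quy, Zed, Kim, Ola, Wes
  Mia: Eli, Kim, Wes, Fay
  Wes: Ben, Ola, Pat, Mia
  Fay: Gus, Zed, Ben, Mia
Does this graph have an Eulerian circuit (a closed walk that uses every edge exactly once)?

No

Degrees: Gus:2, Eli:2, Quy:2, Zed:5, Kim:4, Ben:4, Rae:2, Ola:4, Pat:5, Mia:4, Wes:4, Fay:4
Vertices with odd degree: Zed, Pat. An Eulerian circuit requires all degrees even.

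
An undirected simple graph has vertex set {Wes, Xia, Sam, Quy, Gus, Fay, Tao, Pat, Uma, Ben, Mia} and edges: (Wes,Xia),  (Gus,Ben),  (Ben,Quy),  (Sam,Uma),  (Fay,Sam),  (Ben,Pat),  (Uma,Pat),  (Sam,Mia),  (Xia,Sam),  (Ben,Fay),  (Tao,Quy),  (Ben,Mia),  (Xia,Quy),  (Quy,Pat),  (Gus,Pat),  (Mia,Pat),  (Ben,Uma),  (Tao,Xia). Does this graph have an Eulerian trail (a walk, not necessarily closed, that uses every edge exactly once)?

Degrees: Wes:1, Xia:4, Sam:4, Quy:4, Gus:2, Fay:2, Tao:2, Pat:5, Uma:3, Ben:6, Mia:3
Odd-degree vertices: Wes, Pat, Uma, Mia (4 total).
With 4 odd-degree vertices (more than two), no single trail can use every edge.

No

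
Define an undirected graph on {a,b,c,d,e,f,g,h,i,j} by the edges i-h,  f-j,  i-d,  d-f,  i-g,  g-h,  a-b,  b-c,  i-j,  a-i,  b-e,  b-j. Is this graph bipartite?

No

g-h-i-g is an odd cycle (length 3), and a bipartite graph can contain only even cycles.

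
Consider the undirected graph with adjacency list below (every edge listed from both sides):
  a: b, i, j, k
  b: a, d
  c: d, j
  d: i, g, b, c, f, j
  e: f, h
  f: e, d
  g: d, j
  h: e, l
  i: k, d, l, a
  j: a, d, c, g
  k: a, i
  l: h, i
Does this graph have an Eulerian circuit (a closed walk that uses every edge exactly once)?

Yes

Degrees: a:4, b:2, c:2, d:6, e:2, f:2, g:2, h:2, i:4, j:4, k:2, l:2
Every vertex has even degree and the edges form a single connected piece, so an Eulerian circuit exists.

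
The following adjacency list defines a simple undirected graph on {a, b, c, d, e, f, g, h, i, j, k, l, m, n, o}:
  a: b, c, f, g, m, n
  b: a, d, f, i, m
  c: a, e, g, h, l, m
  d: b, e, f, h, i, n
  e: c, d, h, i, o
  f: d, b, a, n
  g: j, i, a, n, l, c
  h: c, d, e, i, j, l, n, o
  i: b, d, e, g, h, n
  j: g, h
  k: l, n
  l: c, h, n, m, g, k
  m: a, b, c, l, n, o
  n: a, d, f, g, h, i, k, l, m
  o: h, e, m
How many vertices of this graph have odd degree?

4

Degrees: a:6, b:5, c:6, d:6, e:5, f:4, g:6, h:8, i:6, j:2, k:2, l:6, m:6, n:9, o:3
Odd-degree vertices: b, e, n, o.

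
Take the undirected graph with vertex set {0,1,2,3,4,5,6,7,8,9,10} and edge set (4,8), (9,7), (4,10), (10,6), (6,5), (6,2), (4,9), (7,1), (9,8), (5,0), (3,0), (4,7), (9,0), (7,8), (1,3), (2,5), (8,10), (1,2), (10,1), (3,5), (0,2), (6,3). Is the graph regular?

Yes

Degrees: 0:4, 1:4, 2:4, 3:4, 4:4, 5:4, 6:4, 7:4, 8:4, 9:4, 10:4
All degrees equal 4; the graph is regular.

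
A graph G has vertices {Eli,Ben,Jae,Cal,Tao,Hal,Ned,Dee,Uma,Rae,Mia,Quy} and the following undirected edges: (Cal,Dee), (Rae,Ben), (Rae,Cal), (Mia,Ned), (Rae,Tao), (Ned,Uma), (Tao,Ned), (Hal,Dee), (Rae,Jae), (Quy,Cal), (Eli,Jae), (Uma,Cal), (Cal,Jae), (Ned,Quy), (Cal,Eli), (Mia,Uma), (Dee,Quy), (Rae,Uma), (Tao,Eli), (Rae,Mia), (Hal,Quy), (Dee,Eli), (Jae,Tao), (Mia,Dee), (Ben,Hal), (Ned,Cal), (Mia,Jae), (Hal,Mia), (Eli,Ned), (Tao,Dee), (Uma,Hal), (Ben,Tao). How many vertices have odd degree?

6

Degrees: Eli:5, Ben:3, Jae:5, Cal:7, Tao:6, Hal:5, Ned:6, Dee:6, Uma:5, Rae:6, Mia:6, Quy:4
Odd-degree vertices: Eli, Ben, Jae, Cal, Hal, Uma.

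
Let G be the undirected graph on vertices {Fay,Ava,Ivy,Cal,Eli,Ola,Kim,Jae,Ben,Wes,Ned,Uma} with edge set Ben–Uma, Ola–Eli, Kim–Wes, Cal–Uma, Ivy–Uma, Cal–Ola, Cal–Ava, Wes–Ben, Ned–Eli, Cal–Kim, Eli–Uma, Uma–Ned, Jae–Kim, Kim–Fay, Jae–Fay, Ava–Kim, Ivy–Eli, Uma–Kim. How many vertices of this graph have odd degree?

Degrees: Fay:2, Ava:2, Ivy:2, Cal:4, Eli:4, Ola:2, Kim:6, Jae:2, Ben:2, Wes:2, Ned:2, Uma:6
Odd-degree vertices: none.

0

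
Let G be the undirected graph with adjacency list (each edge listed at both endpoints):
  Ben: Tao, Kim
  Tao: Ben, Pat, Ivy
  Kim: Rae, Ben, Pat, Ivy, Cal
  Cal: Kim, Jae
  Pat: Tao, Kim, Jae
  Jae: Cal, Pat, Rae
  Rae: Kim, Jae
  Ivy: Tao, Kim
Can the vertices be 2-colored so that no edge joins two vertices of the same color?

Color {Tao, Kim, Jae} black and {Ben, Cal, Pat, Rae, Ivy} white. No edge joins two same-colored vertices, so the graph is bipartite.

Yes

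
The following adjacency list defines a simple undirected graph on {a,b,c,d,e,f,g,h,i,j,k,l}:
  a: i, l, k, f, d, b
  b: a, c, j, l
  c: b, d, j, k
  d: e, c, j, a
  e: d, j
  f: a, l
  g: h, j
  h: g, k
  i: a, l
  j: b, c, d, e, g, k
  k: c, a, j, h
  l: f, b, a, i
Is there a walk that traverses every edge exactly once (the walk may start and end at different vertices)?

Yes

Degrees: a:6, b:4, c:4, d:4, e:2, f:2, g:2, h:2, i:2, j:6, k:4, l:4
Odd-degree vertices: none (0 total).
With 0 odd-degree vertices and all edges in one connected piece, an Eulerian trail exists.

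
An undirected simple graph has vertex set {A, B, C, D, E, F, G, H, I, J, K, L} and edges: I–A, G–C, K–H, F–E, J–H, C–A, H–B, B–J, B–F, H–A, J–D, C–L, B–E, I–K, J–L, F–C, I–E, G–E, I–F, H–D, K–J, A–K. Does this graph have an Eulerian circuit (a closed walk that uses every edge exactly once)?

Degrees: A:4, B:4, C:4, D:2, E:4, F:4, G:2, H:5, I:4, J:5, K:4, L:2
Vertices with odd degree: H, J. An Eulerian circuit requires all degrees even.

No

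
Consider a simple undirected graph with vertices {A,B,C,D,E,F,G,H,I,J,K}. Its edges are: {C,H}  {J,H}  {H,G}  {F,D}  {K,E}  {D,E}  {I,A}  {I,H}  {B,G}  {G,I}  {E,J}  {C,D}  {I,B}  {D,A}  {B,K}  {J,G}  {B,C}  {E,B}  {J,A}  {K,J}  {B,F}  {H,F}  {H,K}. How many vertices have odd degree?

4

Degrees: A:3, B:6, C:3, D:4, E:4, F:3, G:4, H:6, I:4, J:5, K:4
Odd-degree vertices: A, C, F, J.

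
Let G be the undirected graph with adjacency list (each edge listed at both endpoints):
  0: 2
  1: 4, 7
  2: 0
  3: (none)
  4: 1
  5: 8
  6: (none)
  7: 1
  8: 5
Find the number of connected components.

5

Component: {3}
Component: {6}
Component: {0, 2}
Component: {5, 8}
Component: {1, 4, 7}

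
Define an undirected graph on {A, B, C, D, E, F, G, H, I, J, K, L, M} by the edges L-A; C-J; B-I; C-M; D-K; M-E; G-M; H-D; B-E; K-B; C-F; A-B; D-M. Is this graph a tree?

No

The graph has 13 vertices and 13 edges.
A tree on 13 vertices has exactly 12 edges; this graph has 13, so it contains a cycle and is not a tree.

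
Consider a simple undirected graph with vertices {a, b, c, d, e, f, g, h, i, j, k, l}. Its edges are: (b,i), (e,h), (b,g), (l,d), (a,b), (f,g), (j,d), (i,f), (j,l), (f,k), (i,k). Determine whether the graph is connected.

Component: {c}
Component: {e, h}
Component: {d, j, l}
Component: {a, b, f, g, i, k}
No edge joins these 4 groups, so the graph is disconnected.

No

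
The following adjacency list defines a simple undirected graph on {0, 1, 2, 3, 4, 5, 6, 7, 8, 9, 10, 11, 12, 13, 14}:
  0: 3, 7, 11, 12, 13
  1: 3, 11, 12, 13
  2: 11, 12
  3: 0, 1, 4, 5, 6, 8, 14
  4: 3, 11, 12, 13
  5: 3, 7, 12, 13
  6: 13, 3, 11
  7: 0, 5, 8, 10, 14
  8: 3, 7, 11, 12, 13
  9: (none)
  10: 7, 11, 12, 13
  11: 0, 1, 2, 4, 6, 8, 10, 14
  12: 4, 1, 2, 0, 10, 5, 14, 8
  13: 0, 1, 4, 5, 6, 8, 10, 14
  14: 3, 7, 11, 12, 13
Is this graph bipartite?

A valid 2-coloring puts {3, 7, 9, 11, 12, 13} on one side and {0, 1, 2, 4, 5, 6, 8, 10, 14} on the other; every edge crosses between the two sides.

Yes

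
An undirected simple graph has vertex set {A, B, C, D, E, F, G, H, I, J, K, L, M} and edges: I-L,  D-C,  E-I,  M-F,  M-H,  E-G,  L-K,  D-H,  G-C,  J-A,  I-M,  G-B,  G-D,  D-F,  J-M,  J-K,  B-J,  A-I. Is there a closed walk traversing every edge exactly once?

Degrees: A:2, B:2, C:2, D:4, E:2, F:2, G:4, H:2, I:4, J:4, K:2, L:2, M:4
Every vertex has even degree and the edges form a single connected piece, so an Eulerian circuit exists.

Yes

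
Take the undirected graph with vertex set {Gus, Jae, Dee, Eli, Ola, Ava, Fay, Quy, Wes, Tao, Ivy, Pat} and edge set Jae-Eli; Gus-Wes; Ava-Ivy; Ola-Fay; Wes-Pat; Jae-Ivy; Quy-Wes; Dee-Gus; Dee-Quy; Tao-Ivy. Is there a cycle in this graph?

Yes

The graph has 12 vertices, 10 edges, and 3 connected components.
Since 10 > 12 - 3, a cycle must exist; for instance Gus-Wes-Quy-Dee-Gus.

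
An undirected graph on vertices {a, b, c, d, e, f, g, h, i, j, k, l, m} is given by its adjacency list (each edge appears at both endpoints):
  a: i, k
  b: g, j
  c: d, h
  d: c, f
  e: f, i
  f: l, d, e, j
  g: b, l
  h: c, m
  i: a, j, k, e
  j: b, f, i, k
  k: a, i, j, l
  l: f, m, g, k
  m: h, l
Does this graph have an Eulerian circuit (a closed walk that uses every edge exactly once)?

Degrees: a:2, b:2, c:2, d:2, e:2, f:4, g:2, h:2, i:4, j:4, k:4, l:4, m:2
All degrees are even and the non-isolated vertices are connected — an Eulerian circuit exists.

Yes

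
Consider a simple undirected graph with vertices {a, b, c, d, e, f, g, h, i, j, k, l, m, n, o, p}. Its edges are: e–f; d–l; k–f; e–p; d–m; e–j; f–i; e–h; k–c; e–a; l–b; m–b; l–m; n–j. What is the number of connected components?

4

Component: {g}
Component: {o}
Component: {b, d, l, m}
Component: {a, c, e, f, h, i, j, k, n, p}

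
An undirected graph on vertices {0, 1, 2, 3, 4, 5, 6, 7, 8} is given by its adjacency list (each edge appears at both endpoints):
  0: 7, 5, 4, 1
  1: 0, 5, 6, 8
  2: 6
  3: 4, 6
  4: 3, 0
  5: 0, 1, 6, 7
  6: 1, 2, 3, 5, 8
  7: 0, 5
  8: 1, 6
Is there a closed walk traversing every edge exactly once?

No

Degrees: 0:4, 1:4, 2:1, 3:2, 4:2, 5:4, 6:5, 7:2, 8:2
2, 6 have odd degree; an Eulerian circuit needs every degree to be even, so none exists.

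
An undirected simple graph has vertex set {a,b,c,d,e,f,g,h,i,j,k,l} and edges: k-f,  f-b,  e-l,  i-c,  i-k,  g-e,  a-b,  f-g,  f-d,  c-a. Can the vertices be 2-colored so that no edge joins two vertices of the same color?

Color {b, c, d, g, h, j, k, l} black and {a, e, f, i} white. No edge joins two same-colored vertices, so the graph is bipartite.

Yes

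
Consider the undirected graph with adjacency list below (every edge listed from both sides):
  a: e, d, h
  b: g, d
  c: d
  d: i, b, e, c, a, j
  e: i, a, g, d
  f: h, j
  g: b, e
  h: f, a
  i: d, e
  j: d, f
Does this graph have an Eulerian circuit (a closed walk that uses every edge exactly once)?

No

Degrees: a:3, b:2, c:1, d:6, e:4, f:2, g:2, h:2, i:2, j:2
a, c have odd degree; an Eulerian circuit needs every degree to be even, so none exists.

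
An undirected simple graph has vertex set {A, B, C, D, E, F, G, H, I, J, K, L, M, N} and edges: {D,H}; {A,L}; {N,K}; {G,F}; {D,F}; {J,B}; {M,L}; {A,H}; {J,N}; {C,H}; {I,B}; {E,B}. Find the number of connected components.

Component: {B, E, I, J, K, N}
Component: {A, C, D, F, G, H, L, M}

2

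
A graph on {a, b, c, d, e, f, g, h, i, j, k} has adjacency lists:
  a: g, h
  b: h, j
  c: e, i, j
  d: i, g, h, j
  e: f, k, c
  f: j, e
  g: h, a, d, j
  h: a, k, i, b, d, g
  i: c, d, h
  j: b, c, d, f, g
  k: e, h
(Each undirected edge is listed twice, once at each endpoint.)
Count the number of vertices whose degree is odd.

4

Degrees: a:2, b:2, c:3, d:4, e:3, f:2, g:4, h:6, i:3, j:5, k:2
Odd-degree vertices: c, e, i, j.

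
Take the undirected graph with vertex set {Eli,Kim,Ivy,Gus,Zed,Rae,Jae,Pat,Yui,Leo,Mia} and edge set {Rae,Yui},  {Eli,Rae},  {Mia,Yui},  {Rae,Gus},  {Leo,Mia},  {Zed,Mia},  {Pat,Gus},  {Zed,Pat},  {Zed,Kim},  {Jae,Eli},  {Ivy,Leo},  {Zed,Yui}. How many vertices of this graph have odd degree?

Degrees: Eli:2, Kim:1, Ivy:1, Gus:2, Zed:4, Rae:3, Jae:1, Pat:2, Yui:3, Leo:2, Mia:3
Odd-degree vertices: Kim, Ivy, Rae, Jae, Yui, Mia.

6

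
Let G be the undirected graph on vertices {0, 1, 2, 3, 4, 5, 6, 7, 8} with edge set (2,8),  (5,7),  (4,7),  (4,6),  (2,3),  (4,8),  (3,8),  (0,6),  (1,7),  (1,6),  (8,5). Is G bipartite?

No

2-3-8-2 is an odd cycle (length 3), and a bipartite graph can contain only even cycles.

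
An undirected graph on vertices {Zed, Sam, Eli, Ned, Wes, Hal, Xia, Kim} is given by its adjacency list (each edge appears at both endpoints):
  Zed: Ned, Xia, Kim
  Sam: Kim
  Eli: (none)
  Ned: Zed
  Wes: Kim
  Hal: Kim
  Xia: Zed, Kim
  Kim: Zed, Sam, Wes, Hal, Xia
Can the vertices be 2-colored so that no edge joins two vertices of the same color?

No

The cycle Zed-Xia-Kim-Zed has length 3, which is odd, so the graph is not bipartite.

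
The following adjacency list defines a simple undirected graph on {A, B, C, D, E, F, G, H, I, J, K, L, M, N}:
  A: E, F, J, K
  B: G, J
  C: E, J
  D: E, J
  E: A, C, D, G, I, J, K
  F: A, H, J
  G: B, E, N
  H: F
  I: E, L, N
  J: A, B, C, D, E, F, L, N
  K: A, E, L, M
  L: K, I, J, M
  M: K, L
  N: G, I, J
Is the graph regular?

Degrees: A:4, B:2, C:2, D:2, E:7, F:3, G:3, H:1, I:3, J:8, K:4, L:4, M:2, N:3
Degrees are not all equal (e.g. deg(H)=1 but deg(J)=8); not regular.

No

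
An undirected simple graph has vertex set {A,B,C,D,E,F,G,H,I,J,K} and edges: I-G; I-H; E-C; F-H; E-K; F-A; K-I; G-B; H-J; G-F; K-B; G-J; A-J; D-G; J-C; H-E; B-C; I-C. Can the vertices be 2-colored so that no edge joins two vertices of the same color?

Yes

Color {B, D, E, F, I, J} black and {A, C, G, H, K} white. No edge joins two same-colored vertices, so the graph is bipartite.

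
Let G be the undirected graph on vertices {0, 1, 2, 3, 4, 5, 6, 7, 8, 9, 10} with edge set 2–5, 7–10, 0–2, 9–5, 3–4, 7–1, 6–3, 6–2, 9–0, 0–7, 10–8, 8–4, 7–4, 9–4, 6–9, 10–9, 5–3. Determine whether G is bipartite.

Yes

Color {2, 3, 7, 8, 9} black and {0, 1, 4, 5, 6, 10} white. No edge joins two same-colored vertices, so the graph is bipartite.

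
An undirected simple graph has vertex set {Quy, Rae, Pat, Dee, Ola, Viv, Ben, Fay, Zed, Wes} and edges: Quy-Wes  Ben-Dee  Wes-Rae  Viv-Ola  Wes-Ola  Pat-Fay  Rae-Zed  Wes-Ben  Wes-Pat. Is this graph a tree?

Yes

|V| = 10, |E| = 9.
It is connected with exactly 9 edges, hence acyclic — it is a tree.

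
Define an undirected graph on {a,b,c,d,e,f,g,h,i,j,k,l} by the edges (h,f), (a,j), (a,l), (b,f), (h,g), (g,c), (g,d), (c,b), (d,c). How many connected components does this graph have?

Component: {e}
Component: {i}
Component: {k}
Component: {a, j, l}
Component: {b, c, d, f, g, h}

5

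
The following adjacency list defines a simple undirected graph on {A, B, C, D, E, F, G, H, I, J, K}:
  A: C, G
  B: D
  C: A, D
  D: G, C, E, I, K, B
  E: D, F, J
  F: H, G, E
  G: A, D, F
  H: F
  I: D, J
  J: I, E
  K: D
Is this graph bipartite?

Partition the vertices as {B, C, E, G, H, I, K} vs {A, D, F, J}. Each listed edge has one endpoint in each part, so the graph is bipartite.

Yes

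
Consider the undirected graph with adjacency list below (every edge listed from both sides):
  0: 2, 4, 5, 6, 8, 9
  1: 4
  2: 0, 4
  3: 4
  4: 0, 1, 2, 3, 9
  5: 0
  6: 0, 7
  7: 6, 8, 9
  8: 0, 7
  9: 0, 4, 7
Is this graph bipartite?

No

0-4-9-0 is an odd cycle (length 3), and a bipartite graph can contain only even cycles.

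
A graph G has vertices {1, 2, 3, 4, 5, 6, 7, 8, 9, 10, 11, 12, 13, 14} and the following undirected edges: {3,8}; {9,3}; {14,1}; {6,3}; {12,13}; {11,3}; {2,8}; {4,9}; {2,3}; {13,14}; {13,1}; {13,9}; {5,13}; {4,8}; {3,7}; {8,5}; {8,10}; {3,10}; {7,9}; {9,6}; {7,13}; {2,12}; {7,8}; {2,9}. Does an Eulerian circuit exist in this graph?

Degrees: 1:2, 2:4, 3:7, 4:2, 5:2, 6:2, 7:4, 8:6, 9:6, 10:2, 11:1, 12:2, 13:6, 14:2
Vertices with odd degree: 3, 11. An Eulerian circuit requires all degrees even.

No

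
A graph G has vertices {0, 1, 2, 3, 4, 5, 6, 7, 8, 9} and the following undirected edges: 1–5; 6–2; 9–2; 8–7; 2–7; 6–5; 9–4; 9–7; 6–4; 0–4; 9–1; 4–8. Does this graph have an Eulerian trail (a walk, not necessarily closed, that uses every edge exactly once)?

Degrees: 0:1, 1:2, 2:3, 3:0, 4:4, 5:2, 6:3, 7:3, 8:2, 9:4
Odd-degree vertices: 0, 2, 6, 7 (4 total).
With 4 odd-degree vertices (more than two), no single trail can use every edge.

No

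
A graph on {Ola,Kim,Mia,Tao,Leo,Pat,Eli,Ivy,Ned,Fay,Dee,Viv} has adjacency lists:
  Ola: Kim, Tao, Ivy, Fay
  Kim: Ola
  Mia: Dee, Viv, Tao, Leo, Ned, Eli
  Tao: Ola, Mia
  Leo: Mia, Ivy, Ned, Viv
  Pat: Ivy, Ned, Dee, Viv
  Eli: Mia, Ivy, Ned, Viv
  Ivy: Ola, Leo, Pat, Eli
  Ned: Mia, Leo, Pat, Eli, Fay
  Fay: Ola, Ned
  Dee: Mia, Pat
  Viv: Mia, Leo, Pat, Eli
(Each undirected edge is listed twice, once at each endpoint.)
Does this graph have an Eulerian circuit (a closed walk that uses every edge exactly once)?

Degrees: Ola:4, Kim:1, Mia:6, Tao:2, Leo:4, Pat:4, Eli:4, Ivy:4, Ned:5, Fay:2, Dee:2, Viv:4
Kim, Ned have odd degree; an Eulerian circuit needs every degree to be even, so none exists.

No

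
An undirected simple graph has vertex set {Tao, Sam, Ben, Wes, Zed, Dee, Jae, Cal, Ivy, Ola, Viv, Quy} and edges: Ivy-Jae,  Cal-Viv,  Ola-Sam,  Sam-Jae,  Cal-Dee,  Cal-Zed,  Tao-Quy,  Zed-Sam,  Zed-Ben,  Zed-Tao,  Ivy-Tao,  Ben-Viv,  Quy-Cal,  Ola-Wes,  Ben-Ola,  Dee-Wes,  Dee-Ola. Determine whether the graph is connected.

Yes

A breadth-first search from Tao visits Tao, Zed, Ivy, Quy, Sam, Cal, Ben, Jae, Ola, Dee, Viv, Wes — all 12 vertices — so the graph is connected.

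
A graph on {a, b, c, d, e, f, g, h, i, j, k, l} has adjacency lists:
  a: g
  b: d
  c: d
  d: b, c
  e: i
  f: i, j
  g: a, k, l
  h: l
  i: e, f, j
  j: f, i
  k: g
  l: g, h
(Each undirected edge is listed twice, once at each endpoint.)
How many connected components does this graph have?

Component: {b, c, d}
Component: {e, f, i, j}
Component: {a, g, h, k, l}

3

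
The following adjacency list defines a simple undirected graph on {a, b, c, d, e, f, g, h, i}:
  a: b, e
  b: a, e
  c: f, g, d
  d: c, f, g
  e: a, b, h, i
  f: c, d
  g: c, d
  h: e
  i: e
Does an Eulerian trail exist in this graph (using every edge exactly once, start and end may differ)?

No

Degrees: a:2, b:2, c:3, d:3, e:4, f:2, g:2, h:1, i:1
Odd-degree vertices: c, d, h, i (4 total).
An Eulerian trail requires 0 or 2 odd-degree vertices; here there are 4.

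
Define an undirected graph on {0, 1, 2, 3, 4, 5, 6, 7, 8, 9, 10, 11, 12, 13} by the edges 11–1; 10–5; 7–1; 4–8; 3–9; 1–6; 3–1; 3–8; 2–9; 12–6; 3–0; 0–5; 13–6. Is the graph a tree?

|V| = 14, |E| = 13.
Connected and |E| = |V| - 1, which characterizes a tree.

Yes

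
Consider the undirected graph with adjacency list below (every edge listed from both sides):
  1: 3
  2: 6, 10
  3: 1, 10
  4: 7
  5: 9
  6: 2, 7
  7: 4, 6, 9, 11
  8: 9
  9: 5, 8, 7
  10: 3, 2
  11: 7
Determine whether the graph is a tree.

Yes

The graph has 11 vertices and 10 edges.
Connected and |E| = |V| - 1, which characterizes a tree.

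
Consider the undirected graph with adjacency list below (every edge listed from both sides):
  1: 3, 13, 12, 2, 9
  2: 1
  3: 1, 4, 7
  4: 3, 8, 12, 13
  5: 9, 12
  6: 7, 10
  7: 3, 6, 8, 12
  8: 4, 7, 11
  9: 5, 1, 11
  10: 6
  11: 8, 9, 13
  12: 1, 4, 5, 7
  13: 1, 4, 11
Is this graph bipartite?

Partition the vertices as {2, 3, 6, 8, 9, 12, 13} vs {1, 4, 5, 7, 10, 11}. Each listed edge has one endpoint in each part, so the graph is bipartite.

Yes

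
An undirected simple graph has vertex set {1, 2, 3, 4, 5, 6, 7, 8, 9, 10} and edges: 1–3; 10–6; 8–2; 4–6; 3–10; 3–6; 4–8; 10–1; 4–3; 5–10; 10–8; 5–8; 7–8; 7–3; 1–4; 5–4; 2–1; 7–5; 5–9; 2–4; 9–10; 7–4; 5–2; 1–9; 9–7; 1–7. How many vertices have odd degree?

Degrees: 1:6, 2:4, 3:5, 4:7, 5:6, 6:3, 7:6, 8:5, 9:4, 10:6
Odd-degree vertices: 3, 4, 6, 8.

4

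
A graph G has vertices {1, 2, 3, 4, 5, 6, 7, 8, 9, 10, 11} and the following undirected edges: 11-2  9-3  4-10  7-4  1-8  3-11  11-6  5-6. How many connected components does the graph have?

3

Component: {1, 8}
Component: {4, 7, 10}
Component: {2, 3, 5, 6, 9, 11}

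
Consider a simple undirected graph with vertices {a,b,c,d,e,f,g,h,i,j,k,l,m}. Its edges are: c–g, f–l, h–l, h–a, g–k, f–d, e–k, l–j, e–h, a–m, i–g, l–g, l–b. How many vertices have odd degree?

8

Degrees: a:2, b:1, c:1, d:1, e:2, f:2, g:4, h:3, i:1, j:1, k:2, l:5, m:1
Odd-degree vertices: b, c, d, h, i, j, l, m.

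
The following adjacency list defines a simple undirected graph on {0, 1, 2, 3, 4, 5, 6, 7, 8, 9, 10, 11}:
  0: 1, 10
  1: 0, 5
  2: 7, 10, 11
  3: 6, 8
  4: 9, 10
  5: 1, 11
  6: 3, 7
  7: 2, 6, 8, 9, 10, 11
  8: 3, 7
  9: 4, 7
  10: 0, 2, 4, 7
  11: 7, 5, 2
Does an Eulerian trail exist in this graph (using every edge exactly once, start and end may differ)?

Yes

Degrees: 0:2, 1:2, 2:3, 3:2, 4:2, 5:2, 6:2, 7:6, 8:2, 9:2, 10:4, 11:3
Odd-degree vertices: 2, 11 (2 total).
The non-isolated vertices are connected and exactly 2 have odd degree, so an Eulerian trail exists (from 2 to 11).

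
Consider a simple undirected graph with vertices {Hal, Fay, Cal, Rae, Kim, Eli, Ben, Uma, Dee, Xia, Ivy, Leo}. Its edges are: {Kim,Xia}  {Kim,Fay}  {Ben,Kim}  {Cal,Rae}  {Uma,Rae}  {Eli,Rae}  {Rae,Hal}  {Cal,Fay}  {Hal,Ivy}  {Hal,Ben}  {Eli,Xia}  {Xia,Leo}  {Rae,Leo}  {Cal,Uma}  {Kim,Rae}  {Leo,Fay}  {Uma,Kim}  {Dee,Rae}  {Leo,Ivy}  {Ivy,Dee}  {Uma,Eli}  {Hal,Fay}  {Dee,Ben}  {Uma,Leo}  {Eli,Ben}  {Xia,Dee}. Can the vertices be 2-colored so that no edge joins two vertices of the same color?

No

Uma-Rae-Leo-Uma is an odd cycle (length 3), and a bipartite graph can contain only even cycles.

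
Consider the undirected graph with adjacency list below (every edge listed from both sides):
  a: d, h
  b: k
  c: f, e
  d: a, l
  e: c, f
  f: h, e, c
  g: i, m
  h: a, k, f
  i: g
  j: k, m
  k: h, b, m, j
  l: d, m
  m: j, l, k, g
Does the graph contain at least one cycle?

The graph has 13 vertices, 15 edges, and 1 connected component.
Since 15 > 13 - 1, a cycle must exist; for instance a-h-k-m-l-d-a.

Yes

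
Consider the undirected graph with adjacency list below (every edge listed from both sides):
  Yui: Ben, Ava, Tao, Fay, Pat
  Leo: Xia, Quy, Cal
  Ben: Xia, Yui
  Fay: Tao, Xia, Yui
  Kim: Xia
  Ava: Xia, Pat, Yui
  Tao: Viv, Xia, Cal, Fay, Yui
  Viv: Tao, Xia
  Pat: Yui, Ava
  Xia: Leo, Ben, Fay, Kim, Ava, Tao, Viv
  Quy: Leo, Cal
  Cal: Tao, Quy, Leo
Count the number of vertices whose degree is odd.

Degrees: Yui:5, Leo:3, Ben:2, Fay:3, Kim:1, Ava:3, Tao:5, Viv:2, Pat:2, Xia:7, Quy:2, Cal:3
Odd-degree vertices: Yui, Leo, Fay, Kim, Ava, Tao, Xia, Cal.

8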